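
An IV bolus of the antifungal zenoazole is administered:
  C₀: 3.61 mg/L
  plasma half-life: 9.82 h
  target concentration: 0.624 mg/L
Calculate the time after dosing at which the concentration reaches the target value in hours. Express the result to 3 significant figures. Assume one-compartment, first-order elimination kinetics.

24.9 h

k = ln2 / t½ = 0.693147 / 9.82 = 0.07059 h⁻¹
t = ln(C₀ / C) / k = ln(3.610 / 0.624) / 0.07059
  = ln(5.785) / 0.07059 = 1.755 / 0.07059 = 24.86 h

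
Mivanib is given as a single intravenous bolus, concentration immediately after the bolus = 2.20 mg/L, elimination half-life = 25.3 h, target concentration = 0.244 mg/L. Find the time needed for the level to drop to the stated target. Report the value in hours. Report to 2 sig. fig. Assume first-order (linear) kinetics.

80 h

k = ln2 / t½ = 0.693147 / 25.3 = 0.02740 h⁻¹
t = ln(C₀ / C) / k = ln(2.200 / 0.244) / 0.02740
  = ln(9.016) / 0.02740 = 2.199 / 0.02740 = 80.26 h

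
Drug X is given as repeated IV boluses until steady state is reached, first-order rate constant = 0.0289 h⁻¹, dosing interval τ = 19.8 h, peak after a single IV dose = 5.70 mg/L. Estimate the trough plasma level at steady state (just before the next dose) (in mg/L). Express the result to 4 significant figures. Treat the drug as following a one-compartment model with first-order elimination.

7.382 mg/L

e^(−kτ) = e^(−0.02890 × 19.8) = 0.5643
Accumulation ratio R = 1 / (1 − e^(−kτ)) = 1 / (1 − 0.5643) = 2.295
Steady-state trough = C₀ × R × e^(−kτ) = 5.70 × 2.295 × 0.5643 = 7.382 mg/L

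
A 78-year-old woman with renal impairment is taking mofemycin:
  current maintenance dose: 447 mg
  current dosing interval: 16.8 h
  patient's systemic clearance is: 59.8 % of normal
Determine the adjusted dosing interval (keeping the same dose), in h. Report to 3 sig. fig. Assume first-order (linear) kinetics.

To keep the same average steady-state level, dosing rate must scale with clearance.
CL ratio = 59.8 / 100 = 0.5980
New interval (same dose) = 16.8 / 0.5980 = 28.09 h

28.1 h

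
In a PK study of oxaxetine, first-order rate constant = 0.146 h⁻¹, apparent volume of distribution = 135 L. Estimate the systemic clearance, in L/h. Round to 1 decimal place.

CL = k × Vd = 0.146 × 135 = 19.71 L/h

19.7 L/h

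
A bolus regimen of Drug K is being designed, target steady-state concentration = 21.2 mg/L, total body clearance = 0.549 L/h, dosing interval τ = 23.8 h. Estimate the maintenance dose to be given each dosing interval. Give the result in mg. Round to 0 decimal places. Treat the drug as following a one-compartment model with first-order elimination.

At steady state, Dose/τ = Css × CL.
Dose = Css × CL × τ = 21.2 × 0.5490 × 23.8 = 277.0 mg

277 mg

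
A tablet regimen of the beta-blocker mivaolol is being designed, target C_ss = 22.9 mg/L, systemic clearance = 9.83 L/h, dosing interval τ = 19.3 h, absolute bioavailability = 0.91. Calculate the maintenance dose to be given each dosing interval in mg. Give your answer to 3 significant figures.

4770 mg

At steady state, F × (Dose/τ) = Css × CL.
Dose = Css × CL × τ / F = 22.9 × 9.830 × 19.3 / 0.91 = 4774 mg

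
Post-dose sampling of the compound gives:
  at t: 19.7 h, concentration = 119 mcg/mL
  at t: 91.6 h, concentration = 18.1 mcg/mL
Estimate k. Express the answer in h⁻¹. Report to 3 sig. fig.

k = ln(C₁/C₂) / (t₂ − t₁) = ln(119/18.1) / (91.6 − 19.7)
  = 1.883 / 71.90 = 0.02619 h⁻¹

0.0262 h⁻¹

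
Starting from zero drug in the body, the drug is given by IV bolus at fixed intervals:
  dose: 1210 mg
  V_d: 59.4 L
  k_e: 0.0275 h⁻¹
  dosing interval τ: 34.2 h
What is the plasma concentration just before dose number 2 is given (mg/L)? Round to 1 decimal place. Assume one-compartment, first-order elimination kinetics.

8.0 mg/L

C₀ per dose = Dose / Vd = 1210 / 59.4 = 20.37 mg/L
Fraction remaining after one interval: r = e^(−kτ) = e^(−0.02750 × 34.2) = 0.3904
Before dose 2, 1 dose has been given (aged 1τ).
C_trough = C₀ × r = 20.37 × 0.3904 = 7.952 mg/L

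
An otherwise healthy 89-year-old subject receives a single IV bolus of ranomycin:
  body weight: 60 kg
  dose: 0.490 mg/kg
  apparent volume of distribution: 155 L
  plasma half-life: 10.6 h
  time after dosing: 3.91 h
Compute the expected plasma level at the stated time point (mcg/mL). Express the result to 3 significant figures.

Total dose = 0.490 × 60 = 29.40 mg
C₀ = Dose / Vd = 29.40 / 155 = 0.1897 mg/L
k = ln2 / t½ = 0.693147 / 10.6 = 0.06539 h⁻¹
C = C₀ · e^(−k·t) = 0.1897 × e^(−0.06539 × 3.91)
  = 0.1897 × 0.7744 = 0.1469 mg/L
(0.1469 mg/L = 0.1469 mcg/mL)

0.147 mcg/mL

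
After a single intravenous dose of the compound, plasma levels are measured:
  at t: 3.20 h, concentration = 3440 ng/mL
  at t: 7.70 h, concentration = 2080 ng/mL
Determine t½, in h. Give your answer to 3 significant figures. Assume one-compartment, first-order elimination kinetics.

6.20 h

k = ln(C₁/C₂) / (t₂ − t₁) = ln(3440/2080) / (7.70 − 3.20)
  = 0.5031 / 4.500 = 0.1118 h⁻¹
t½ = ln2 / k = 0.693147 / 0.1118 = 6.200 h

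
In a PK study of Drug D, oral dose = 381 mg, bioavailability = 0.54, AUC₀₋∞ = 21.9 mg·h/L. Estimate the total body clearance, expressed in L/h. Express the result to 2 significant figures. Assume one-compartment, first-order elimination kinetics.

CL = F·Dose / AUC = 0.54 × 381 / 21.9 = 9.395 L/h

9.4 L/h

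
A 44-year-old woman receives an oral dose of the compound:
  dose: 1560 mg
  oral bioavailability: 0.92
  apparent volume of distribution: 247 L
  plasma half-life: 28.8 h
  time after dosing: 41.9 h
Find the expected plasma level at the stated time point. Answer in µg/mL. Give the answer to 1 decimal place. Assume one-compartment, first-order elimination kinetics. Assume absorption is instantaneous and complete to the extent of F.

2.1 µg/mL

Amount reaching circulation = F × Dose = 0.92 × 1560 = 1435 mg
C₀ = F·Dose / Vd = 1435 / 247 = 5.810 mg/L
k = ln2 / t½ = 0.693147 / 28.8 = 0.02407 h⁻¹
C = C₀ · e^(−k·t) = 5.810 × e^(−0.02407 × 41.9)
  = 5.810 × 0.3648 = 2.119 mg/L
(2.119 mg/L = 2.119 µg/mL)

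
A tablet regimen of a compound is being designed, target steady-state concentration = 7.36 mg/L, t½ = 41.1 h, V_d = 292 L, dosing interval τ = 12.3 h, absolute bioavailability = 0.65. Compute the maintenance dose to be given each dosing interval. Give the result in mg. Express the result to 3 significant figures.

686 mg

k = ln2 / t½ = 0.693147 / 41.1 = 0.01686 h⁻¹
CL = k × Vd = 0.01686 × 292 = 4.923 L/h
At steady state, F × (Dose/τ) = Css × CL.
Dose = Css × CL × τ / F = 7.36 × 4.923 × 12.3 / 0.65 = 685.6 mg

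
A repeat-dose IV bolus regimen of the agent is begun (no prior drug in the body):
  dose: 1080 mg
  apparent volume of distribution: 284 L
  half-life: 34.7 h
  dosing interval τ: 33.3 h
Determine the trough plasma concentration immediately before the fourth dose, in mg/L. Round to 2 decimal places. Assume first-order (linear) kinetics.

3.48 mg/L

C₀ per dose = Dose / Vd = 1080 / 284 = 3.803 mg/L
k = ln2 / t½ = 0.693147 / 34.7 = 0.01998 h⁻¹
Fraction remaining after one interval: r = e^(−kτ) = e^(−0.01998 × 33.3) = 0.5141
Before dose 4, 3 doses have been given (aged 1τ, 2τ, 3τ).
C_trough = C₀ × (r + r² + … + r^3) = C₀ × r(1−r^3)/(1−r)
        = 3.803 × 0.5141 × (1 − 0.1359) / (1 − 0.5141) = 3.477 mg/L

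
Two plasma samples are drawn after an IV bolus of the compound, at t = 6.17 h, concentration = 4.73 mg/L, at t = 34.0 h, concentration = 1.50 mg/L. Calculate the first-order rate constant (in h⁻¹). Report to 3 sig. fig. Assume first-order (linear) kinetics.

k = ln(C₁/C₂) / (t₂ − t₁) = ln(4.73/1.50) / (34.0 − 6.17)
  = 1.148 / 27.83 = 0.04125 h⁻¹

0.0413 h⁻¹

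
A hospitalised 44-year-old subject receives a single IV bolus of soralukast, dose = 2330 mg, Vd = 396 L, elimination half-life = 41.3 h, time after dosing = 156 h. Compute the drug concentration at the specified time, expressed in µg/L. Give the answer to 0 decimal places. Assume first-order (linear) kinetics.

C₀ = Dose / Vd = 2330 / 396 = 5.884 mg/L
k = ln2 / t½ = 0.693147 / 41.3 = 0.01678 h⁻¹
C = C₀ · e^(−k·t) = 5.884 × e^(−0.01678 × 156)
  = 5.884 × 0.07297 = 0.4294 mg/L
Convert: 0.4294 mg/L × 1000 = 429.4 µg/L

429 µg/L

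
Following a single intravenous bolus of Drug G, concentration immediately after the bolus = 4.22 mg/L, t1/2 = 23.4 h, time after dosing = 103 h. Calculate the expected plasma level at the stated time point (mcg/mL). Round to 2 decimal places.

0.20 mcg/mL

k = ln2 / t½ = 0.693147 / 23.4 = 0.02962 h⁻¹
C = C₀ · e^(−k·t) = 4.220 × e^(−0.02962 × 103)
  = 4.220 × 0.04732 = 0.1997 mg/L
(0.1997 mg/L = 0.1997 mcg/mL)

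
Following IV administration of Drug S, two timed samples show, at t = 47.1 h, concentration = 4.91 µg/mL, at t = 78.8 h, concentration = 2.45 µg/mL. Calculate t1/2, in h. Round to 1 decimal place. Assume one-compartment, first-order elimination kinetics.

k = ln(C₁/C₂) / (t₂ − t₁) = ln(4.91/2.45) / (78.8 − 47.1)
  = 0.6952 / 31.70 = 0.02193 h⁻¹
t½ = ln2 / k = 0.693147 / 0.02193 = 31.61 h

31.6 h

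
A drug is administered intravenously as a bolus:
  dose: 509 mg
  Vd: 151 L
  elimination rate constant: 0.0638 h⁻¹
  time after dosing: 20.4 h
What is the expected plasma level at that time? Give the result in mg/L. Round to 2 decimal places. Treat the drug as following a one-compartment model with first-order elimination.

0.92 mg/L

C₀ = Dose / Vd = 509.0 / 151 = 3.371 mg/L
C = C₀ · e^(−k·t) = 3.371 × e^(−0.06380 × 20.4)
  = 3.371 × 0.2721 = 0.9172 mg/L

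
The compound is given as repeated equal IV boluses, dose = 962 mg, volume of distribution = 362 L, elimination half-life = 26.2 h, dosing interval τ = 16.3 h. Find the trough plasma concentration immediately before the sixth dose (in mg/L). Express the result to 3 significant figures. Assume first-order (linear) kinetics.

C₀ per dose = Dose / Vd = 962 / 362 = 2.657 mg/L
k = ln2 / t½ = 0.693147 / 26.2 = 0.02646 h⁻¹
Fraction remaining after one interval: r = e^(−kτ) = e^(−0.02646 × 16.3) = 0.6497
Before dose 6, 5 doses have been given (aged 1τ, 2τ, 3τ, 4τ, 5τ).
C_trough = C₀ × (r + r² + … + r^5) = C₀ × r(1−r^5)/(1−r)
        = 2.657 × 0.6497 × (1 − 0.1158) / (1 − 0.6497) = 4.357 mg/L

4.36 mg/L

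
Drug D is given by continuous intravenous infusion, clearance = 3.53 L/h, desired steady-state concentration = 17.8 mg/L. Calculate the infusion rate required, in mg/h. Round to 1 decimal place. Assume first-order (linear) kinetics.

At steady state, infusion rate R₀ = Css × CL = 17.8 × 3.530 = 62.83 mg/h

62.8 mg/h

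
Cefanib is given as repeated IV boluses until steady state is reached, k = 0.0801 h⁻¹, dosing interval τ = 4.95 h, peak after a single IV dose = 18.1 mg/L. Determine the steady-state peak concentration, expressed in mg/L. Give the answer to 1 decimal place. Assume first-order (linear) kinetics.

e^(−kτ) = e^(−0.08010 × 4.95) = 0.6727
Accumulation ratio R = 1 / (1 − e^(−kτ)) = 1 / (1 − 0.6727) = 3.055
Steady-state peak = C₀ × R = 18.1 × 3.055 = 55.30 mg/L

55.3 mg/L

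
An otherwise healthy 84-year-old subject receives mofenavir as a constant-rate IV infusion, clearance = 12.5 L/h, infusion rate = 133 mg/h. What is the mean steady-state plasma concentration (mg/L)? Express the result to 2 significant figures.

At steady state Css = R₀ / CL = 133 / 12.50 = 10.64 mg/L

11 mg/L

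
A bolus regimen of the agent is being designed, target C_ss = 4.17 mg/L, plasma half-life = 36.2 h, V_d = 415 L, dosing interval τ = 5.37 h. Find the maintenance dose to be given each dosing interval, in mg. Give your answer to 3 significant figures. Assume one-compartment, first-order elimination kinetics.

178 mg

k = ln2 / t½ = 0.693147 / 36.2 = 0.01915 h⁻¹
CL = k × Vd = 0.01915 × 415 = 7.947 L/h
At steady state, Dose/τ = Css × CL.
Dose = Css × CL × τ = 4.17 × 7.947 × 5.37 = 178.0 mg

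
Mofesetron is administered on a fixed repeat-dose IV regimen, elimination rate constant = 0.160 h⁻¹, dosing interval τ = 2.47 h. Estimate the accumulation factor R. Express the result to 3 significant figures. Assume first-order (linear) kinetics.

3.06

e^(−kτ) = e^(−0.1600 × 2.47) = 0.6735
Accumulation ratio R = 1 / (1 − e^(−kτ)) = 1 / (1 − 0.6735) = 3.063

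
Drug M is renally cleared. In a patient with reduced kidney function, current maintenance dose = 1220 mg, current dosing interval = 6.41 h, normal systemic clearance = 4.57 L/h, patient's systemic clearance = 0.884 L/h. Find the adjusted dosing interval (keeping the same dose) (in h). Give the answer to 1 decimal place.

33.1 h

To keep the same average steady-state level, dosing rate must scale with clearance.
CL ratio = 0.884 / 4.57 = 0.1934
New interval (same dose) = 6.41 / 0.1934 = 33.14 h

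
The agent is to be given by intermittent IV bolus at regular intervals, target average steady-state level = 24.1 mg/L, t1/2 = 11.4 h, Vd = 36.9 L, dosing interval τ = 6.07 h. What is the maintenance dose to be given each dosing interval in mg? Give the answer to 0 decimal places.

k = ln2 / t½ = 0.693147 / 11.4 = 0.06080 h⁻¹
CL = k × Vd = 0.06080 × 36.9 = 2.244 L/h
At steady state, Dose/τ = Css × CL.
Dose = Css × CL × τ = 24.1 × 2.244 × 6.07 = 328.3 mg

328 mg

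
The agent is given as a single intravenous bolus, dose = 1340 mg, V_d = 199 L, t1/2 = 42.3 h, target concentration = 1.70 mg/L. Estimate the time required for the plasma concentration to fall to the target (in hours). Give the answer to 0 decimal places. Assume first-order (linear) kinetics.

C₀ = Dose / Vd = 1340 / 199 = 6.734 mg/L
k = ln2 / t½ = 0.693147 / 42.3 = 0.01639 h⁻¹
t = ln(C₀ / C) / k = ln(6.734 / 1.70) / 0.01639
  = ln(3.961) / 0.01639 = 1.376 / 0.01639 = 83.95 h

84 h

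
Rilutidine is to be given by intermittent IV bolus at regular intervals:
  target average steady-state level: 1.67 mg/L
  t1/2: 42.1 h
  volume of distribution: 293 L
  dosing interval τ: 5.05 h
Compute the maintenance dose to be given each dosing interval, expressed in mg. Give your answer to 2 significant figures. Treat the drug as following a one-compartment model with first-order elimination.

41 mg

k = ln2 / t½ = 0.693147 / 42.1 = 0.01646 h⁻¹
CL = k × Vd = 0.01646 × 293 = 4.823 L/h
At steady state, Dose/τ = Css × CL.
Dose = Css × CL × τ = 1.67 × 4.823 × 5.05 = 40.67 mg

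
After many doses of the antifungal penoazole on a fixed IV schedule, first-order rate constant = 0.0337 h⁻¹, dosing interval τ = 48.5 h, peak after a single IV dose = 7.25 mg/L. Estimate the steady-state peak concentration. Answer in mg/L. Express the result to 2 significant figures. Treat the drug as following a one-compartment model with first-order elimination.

e^(−kτ) = e^(−0.03370 × 48.5) = 0.1951
Accumulation ratio R = 1 / (1 − e^(−kτ)) = 1 / (1 − 0.1951) = 1.242
Steady-state peak = C₀ × R = 7.25 × 1.242 = 9.005 mg/L

9.0 mg/L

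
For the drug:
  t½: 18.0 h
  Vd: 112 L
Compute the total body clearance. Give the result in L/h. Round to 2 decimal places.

k = ln2 / t½ = 0.693147 / 18.0 = 0.03851 h⁻¹
CL = k × Vd = 0.03851 × 112 = 4.313 L/h

4.31 L/h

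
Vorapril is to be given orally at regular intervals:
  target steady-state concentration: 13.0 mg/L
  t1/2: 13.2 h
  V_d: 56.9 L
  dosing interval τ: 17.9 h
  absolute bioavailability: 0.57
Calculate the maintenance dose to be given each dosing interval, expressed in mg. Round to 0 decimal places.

1220 mg

k = ln2 / t½ = 0.693147 / 13.2 = 0.05251 h⁻¹
CL = k × Vd = 0.05251 × 56.9 = 2.988 L/h
At steady state, F × (Dose/τ) = Css × CL.
Dose = Css × CL × τ / F = 13.0 × 2.988 × 17.9 / 0.57 = 1220 mg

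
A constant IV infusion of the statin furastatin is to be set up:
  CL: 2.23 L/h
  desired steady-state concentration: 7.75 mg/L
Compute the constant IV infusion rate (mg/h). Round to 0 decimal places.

At steady state, infusion rate R₀ = Css × CL = 7.75 × 2.230 = 17.28 mg/h

17 mg/h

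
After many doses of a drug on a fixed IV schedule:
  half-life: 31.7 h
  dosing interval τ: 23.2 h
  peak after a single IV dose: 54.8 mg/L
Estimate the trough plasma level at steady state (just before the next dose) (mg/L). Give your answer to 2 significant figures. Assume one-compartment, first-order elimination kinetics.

k = ln2 / t½ = 0.693147 / 31.7 = 0.02187 h⁻¹
e^(−kτ) = e^(−0.02187 × 23.2) = 0.6021
Accumulation ratio R = 1 / (1 − e^(−kτ)) = 1 / (1 − 0.6021) = 2.513
Steady-state trough = C₀ × R × e^(−kτ) = 54.8 × 2.513 × 0.6021 = 82.92 mg/L

83 mg/L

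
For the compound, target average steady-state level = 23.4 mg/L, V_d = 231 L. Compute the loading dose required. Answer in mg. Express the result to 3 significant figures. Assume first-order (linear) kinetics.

LD = Css × Vd = 23.4 × 231 = 5405 mg

5410 mg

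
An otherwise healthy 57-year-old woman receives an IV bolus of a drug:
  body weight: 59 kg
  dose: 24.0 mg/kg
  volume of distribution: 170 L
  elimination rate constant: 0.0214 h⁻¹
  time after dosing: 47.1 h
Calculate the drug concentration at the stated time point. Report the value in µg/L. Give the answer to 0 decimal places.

Total dose = 24.0 × 59 = 1416 mg
C₀ = Dose / Vd = 1416 / 170 = 8.329 mg/L
C = C₀ · e^(−k·t) = 8.329 × e^(−0.02140 × 47.1)
  = 8.329 × 0.3650 = 3.040 mg/L
Convert: 3.040 mg/L × 1000 = 3040 µg/L

3040 µg/L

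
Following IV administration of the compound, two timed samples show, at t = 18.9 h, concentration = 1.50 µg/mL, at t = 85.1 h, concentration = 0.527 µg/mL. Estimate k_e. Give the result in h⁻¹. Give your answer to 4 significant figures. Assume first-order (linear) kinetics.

0.01580 h⁻¹

k = ln(C₁/C₂) / (t₂ − t₁) = ln(1.50/0.527) / (85.1 − 18.9)
  = 1.046 / 66.20 = 0.01580 h⁻¹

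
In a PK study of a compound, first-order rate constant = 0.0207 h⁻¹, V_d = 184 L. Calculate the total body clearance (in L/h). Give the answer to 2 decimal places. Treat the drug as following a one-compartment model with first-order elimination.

CL = k × Vd = 0.0207 × 184 = 3.809 L/h

3.81 L/h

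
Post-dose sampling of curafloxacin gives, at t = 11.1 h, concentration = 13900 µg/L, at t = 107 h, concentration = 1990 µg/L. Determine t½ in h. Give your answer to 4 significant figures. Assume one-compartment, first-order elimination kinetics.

k = ln(C₁/C₂) / (t₂ − t₁) = ln(13900/1990) / (107 − 11.1)
  = 1.944 / 95.90 = 0.02027 h⁻¹
t½ = ln2 / k = 0.693147 / 0.02027 = 34.20 h

34.20 h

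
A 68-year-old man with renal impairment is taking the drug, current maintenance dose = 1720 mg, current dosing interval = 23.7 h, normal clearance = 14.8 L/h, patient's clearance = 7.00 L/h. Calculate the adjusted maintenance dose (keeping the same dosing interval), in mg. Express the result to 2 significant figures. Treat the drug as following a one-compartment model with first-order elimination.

To keep the same average steady-state level, dosing rate must scale with clearance.
CL ratio = 7.00 / 14.8 = 0.4730
New dose (same interval) = 1720 × 0.4730 = 813.6 mg

810 mg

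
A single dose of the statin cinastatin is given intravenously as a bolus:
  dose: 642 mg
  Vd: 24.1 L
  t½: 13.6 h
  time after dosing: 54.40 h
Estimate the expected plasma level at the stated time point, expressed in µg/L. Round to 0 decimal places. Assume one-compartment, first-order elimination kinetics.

C₀ = Dose / Vd = 642.0 / 24.1 = 26.64 mg/L
k = ln2 / t½ = 0.693147 / 13.6 = 0.05097 h⁻¹
t / t½ = 54.40 / 13.6 = 4 half-lives
C = C₀ × (1/2)^4 = 26.64 × 0.06250 = 1.665 mg/L
Convert: 1.665 mg/L × 1000 = 1665 µg/L

1665 µg/L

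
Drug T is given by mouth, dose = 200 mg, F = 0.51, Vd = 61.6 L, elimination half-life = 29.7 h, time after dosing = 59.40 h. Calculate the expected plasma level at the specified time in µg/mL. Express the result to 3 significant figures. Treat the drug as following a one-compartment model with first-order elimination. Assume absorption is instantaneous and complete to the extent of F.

Amount reaching circulation = F × Dose = 0.51 × 200.0 = 102.0 mg
C₀ = F·Dose / Vd = 102.0 / 61.6 = 1.656 mg/L
k = ln2 / t½ = 0.693147 / 29.7 = 0.02334 h⁻¹
t / t½ = 59.40 / 29.7 = 2 half-lives
C = C₀ × (1/2)^2 = 1.656 × 0.2500 = 0.4140 mg/L
(0.4140 mg/L = 0.4140 µg/mL)

0.414 µg/mL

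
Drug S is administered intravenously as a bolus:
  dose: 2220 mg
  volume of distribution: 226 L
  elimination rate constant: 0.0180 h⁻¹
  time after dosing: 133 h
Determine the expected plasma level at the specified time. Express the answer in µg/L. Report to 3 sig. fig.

896 µg/L

C₀ = Dose / Vd = 2220 / 226 = 9.823 mg/L
C = C₀ · e^(−k·t) = 9.823 × e^(−0.01800 × 133)
  = 9.823 × 0.09126 = 0.8964 mg/L
Convert: 0.8964 mg/L × 1000 = 896.4 µg/L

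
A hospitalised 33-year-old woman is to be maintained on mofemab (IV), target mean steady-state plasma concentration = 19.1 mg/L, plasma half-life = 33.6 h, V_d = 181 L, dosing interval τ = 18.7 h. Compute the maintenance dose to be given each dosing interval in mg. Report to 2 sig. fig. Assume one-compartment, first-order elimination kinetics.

k = ln2 / t½ = 0.693147 / 33.6 = 0.02063 h⁻¹
CL = k × Vd = 0.02063 × 181 = 3.734 L/h
At steady state, Dose/τ = Css × CL.
Dose = Css × CL × τ = 19.1 × 3.734 × 18.7 = 1334 mg

1300 mg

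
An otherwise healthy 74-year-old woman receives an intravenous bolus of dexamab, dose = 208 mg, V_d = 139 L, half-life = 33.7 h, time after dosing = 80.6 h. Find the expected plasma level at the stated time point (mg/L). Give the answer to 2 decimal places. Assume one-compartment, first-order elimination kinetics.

0.29 mg/L

C₀ = Dose / Vd = 208.0 / 139 = 1.496 mg/L
k = ln2 / t½ = 0.693147 / 33.7 = 0.02057 h⁻¹
C = C₀ · e^(−k·t) = 1.496 × e^(−0.02057 × 80.6)
  = 1.496 × 0.1905 = 0.2850 mg/L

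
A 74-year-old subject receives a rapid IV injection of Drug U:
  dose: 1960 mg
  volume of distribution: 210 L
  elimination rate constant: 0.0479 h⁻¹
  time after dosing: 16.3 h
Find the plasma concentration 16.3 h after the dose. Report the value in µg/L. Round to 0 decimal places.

C₀ = Dose / Vd = 1960 / 210 = 9.333 mg/L
C = C₀ · e^(−k·t) = 9.333 × e^(−0.04790 × 16.3)
  = 9.333 × 0.4581 = 4.275 mg/L
Convert: 4.275 mg/L × 1000 = 4275 µg/L

4275 µg/L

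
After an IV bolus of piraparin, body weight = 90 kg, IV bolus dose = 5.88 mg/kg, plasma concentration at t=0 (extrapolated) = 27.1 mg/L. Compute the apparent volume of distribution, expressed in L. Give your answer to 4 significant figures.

19.53 L

Dose = 5.88 × 90 = 529.2 mg
Vd = Dose / C₀ = 529.2 / 27.1 = 19.53 L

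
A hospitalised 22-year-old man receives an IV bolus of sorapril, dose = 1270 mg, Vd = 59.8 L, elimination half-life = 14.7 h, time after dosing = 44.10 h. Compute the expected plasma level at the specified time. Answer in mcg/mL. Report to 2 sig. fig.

2.7 mcg/mL

C₀ = Dose / Vd = 1270 / 59.8 = 21.24 mg/L
k = ln2 / t½ = 0.693147 / 14.7 = 0.04715 h⁻¹
t / t½ = 44.10 / 14.7 = 3 half-lives
C = C₀ × (1/2)^3 = 21.24 × 0.1250 = 2.655 mg/L
(2.655 mg/L = 2.655 mcg/mL)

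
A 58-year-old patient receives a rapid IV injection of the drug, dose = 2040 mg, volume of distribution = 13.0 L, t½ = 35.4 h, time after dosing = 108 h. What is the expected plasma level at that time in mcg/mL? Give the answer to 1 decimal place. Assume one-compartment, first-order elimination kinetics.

C₀ = Dose / Vd = 2040 / 13.0 = 156.9 mg/L
k = ln2 / t½ = 0.693147 / 35.4 = 0.01958 h⁻¹
C = C₀ · e^(−k·t) = 156.9 × e^(−0.01958 × 108)
  = 156.9 × 0.1207 = 18.94 mg/L
(18.94 mg/L = 18.94 mcg/mL)

18.9 mcg/mL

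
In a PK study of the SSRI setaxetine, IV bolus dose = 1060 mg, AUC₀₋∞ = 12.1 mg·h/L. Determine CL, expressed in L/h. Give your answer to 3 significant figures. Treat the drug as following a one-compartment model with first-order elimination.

87.6 L/h

CL = Dose / AUC = 1060 / 12.1 = 87.60 L/h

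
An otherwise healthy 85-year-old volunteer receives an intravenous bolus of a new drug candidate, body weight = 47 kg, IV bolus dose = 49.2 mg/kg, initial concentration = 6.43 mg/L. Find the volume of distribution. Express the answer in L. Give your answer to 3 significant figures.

360 L

Dose = 49.2 × 47 = 2312 mg
Vd = Dose / C₀ = 2312 / 6.43 = 359.6 L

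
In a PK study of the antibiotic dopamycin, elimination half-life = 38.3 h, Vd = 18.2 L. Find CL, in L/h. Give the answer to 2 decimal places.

k = ln2 / t½ = 0.693147 / 38.3 = 0.01810 h⁻¹
CL = k × Vd = 0.01810 × 18.2 = 0.3294 L/h

0.33 L/h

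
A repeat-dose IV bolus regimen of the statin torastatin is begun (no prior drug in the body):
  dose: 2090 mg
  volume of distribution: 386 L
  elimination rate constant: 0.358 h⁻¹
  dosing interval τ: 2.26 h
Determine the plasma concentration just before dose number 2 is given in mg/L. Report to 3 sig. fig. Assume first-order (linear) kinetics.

C₀ per dose = Dose / Vd = 2090 / 386 = 5.415 mg/L
Fraction remaining after one interval: r = e^(−kτ) = e^(−0.3580 × 2.26) = 0.4453
Before dose 2, 1 dose has been given (aged 1τ).
C_trough = C₀ × r = 5.415 × 0.4453 = 2.411 mg/L

2.41 mg/L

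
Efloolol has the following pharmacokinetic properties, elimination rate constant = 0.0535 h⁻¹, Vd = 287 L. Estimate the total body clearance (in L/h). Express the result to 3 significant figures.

15.4 L/h

CL = k × Vd = 0.0535 × 287 = 15.35 L/h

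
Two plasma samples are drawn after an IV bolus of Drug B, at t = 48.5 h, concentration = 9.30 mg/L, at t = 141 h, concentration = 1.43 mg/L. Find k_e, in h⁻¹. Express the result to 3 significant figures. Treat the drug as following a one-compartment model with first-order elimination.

0.0202 h⁻¹

k = ln(C₁/C₂) / (t₂ − t₁) = ln(9.30/1.43) / (141 − 48.5)
  = 1.872 / 92.50 = 0.02024 h⁻¹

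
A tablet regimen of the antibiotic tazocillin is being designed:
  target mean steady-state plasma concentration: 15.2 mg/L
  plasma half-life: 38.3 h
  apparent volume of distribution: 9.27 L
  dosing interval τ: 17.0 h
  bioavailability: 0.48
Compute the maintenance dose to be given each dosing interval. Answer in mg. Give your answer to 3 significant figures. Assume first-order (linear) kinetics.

90.3 mg

k = ln2 / t½ = 0.693147 / 38.3 = 0.01810 h⁻¹
CL = k × Vd = 0.01810 × 9.27 = 0.1678 L/h
At steady state, F × (Dose/τ) = Css × CL.
Dose = Css × CL × τ / F = 15.2 × 0.1678 × 17.0 / 0.48 = 90.33 mg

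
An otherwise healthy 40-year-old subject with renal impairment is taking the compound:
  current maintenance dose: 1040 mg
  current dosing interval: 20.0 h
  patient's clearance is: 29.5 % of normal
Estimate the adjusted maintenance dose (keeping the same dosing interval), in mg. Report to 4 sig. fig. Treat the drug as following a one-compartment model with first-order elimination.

To keep the same average steady-state level, dosing rate must scale with clearance.
CL ratio = 29.5 / 100 = 0.2950
New dose (same interval) = 1040 × 0.2950 = 306.8 mg

306.8 mg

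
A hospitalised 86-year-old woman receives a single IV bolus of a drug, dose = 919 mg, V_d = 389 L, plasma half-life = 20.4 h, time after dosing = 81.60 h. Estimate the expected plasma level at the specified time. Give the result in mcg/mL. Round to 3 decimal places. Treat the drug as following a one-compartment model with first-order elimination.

C₀ = Dose / Vd = 919.0 / 389 = 2.362 mg/L
k = ln2 / t½ = 0.693147 / 20.4 = 0.03398 h⁻¹
t / t½ = 81.60 / 20.4 = 4 half-lives
C = C₀ × (1/2)^4 = 2.362 × 0.06250 = 0.1476 mg/L
(0.1476 mg/L = 0.1476 mcg/mL)

0.148 mcg/mL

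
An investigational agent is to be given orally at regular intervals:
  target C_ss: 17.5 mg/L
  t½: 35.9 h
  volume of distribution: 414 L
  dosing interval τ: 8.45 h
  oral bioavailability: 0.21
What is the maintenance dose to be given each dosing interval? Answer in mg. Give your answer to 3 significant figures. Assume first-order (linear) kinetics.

k = ln2 / t½ = 0.693147 / 35.9 = 0.01931 h⁻¹
CL = k × Vd = 0.01931 × 414 = 7.994 L/h
At steady state, F × (Dose/τ) = Css × CL.
Dose = Css × CL × τ / F = 17.5 × 7.994 × 8.45 / 0.21 = 5629 mg

5630 mg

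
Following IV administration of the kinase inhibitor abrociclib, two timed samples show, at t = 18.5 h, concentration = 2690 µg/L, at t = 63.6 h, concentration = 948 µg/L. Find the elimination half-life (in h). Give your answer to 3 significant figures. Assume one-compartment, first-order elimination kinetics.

30.0 h

k = ln(C₁/C₂) / (t₂ − t₁) = ln(2690/948) / (63.6 − 18.5)
  = 1.043 / 45.10 = 0.02313 h⁻¹
t½ = ln2 / k = 0.693147 / 0.02313 = 29.97 h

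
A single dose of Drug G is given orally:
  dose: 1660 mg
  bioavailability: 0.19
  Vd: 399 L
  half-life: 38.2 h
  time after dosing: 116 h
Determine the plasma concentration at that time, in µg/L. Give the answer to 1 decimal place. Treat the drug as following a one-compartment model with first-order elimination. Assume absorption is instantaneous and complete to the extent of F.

96.3 µg/L

Amount reaching circulation = F × Dose = 0.19 × 1660 = 315.4 mg
C₀ = F·Dose / Vd = 315.4 / 399 = 0.7905 mg/L
k = ln2 / t½ = 0.693147 / 38.2 = 0.01815 h⁻¹
C = C₀ · e^(−k·t) = 0.7905 × e^(−0.01815 × 116)
  = 0.7905 × 0.1218 = 0.09628 mg/L
Convert: 0.09628 mg/L × 1000 = 96.28 µg/L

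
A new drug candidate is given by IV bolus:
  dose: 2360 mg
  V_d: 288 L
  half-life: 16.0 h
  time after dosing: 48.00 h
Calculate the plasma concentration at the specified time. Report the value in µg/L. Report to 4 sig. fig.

C₀ = Dose / Vd = 2360 / 288 = 8.194 mg/L
k = ln2 / t½ = 0.693147 / 16.0 = 0.04332 h⁻¹
t / t½ = 48.00 / 16.0 = 3 half-lives
C = C₀ × (1/2)^3 = 8.194 × 0.1250 = 1.024 mg/L
Convert: 1.024 mg/L × 1000 = 1024 µg/L

1024 µg/L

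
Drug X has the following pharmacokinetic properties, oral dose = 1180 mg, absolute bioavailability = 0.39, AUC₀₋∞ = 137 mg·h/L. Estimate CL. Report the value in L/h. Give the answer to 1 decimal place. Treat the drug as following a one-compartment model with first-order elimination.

CL = F·Dose / AUC = 0.39 × 1180 / 137 = 3.359 L/h

3.4 L/h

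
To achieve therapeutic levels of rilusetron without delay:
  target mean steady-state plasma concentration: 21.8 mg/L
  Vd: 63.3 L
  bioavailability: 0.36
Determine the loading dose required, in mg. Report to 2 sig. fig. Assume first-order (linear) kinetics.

3800 mg

LD = Css × Vd / F = 21.8 × 63.3 / 0.36 = 3833 mg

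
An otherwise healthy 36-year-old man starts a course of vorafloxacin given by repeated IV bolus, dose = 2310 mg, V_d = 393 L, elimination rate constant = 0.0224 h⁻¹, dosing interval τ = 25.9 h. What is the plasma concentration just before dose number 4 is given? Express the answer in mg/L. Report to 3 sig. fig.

6.16 mg/L

C₀ per dose = Dose / Vd = 2310 / 393 = 5.878 mg/L
Fraction remaining after one interval: r = e^(−kτ) = e^(−0.02240 × 25.9) = 0.5598
Before dose 4, 3 doses have been given (aged 1τ, 2τ, 3τ).
C_trough = C₀ × (r + r² + … + r^3) = C₀ × r(1−r^3)/(1−r)
        = 5.878 × 0.5598 × (1 − 0.1754) / (1 − 0.5598) = 6.164 mg/L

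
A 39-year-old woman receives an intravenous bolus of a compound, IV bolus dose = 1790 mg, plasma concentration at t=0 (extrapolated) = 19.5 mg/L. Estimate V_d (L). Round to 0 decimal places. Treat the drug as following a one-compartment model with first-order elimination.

92 L

Vd = Dose / C₀ = 1790 / 19.5 = 91.79 L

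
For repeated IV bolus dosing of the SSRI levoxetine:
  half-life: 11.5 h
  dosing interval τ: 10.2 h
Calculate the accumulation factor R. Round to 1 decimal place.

k = ln2 / t½ = 0.693147 / 11.5 = 0.06027 h⁻¹
e^(−kτ) = e^(−0.06027 × 10.2) = 0.5408
Accumulation ratio R = 1 / (1 − e^(−kτ)) = 1 / (1 − 0.5408) = 2.178

2.2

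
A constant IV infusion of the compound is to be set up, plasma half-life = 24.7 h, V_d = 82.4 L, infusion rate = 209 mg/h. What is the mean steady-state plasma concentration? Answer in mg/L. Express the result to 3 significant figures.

k = ln2 / t½ = 0.693147 / 24.7 = 0.02806 h⁻¹
CL = k × Vd = 0.02806 × 82.4 = 2.312 L/h
At steady state Css = R₀ / CL = 209 / 2.312 = 90.40 mg/L

90.4 mg/L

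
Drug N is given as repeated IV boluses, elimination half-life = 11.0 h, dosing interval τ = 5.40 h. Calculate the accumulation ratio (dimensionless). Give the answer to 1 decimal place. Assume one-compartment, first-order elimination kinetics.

k = ln2 / t½ = 0.693147 / 11.0 = 0.06301 h⁻¹
e^(−kτ) = e^(−0.06301 × 5.40) = 0.7116
Accumulation ratio R = 1 / (1 − e^(−kτ)) = 1 / (1 − 0.7116) = 3.467

3.5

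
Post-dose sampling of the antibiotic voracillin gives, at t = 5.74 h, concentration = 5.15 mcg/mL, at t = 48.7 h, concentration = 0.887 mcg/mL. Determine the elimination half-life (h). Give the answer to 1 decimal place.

16.9 h

k = ln(C₁/C₂) / (t₂ − t₁) = ln(5.15/0.887) / (48.7 − 5.74)
  = 1.759 / 42.96 = 0.04095 h⁻¹
t½ = ln2 / k = 0.693147 / 0.04095 = 16.93 h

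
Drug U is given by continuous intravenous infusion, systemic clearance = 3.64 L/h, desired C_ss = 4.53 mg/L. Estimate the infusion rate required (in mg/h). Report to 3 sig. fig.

At steady state, infusion rate R₀ = Css × CL = 4.53 × 3.640 = 16.49 mg/h

16.5 mg/h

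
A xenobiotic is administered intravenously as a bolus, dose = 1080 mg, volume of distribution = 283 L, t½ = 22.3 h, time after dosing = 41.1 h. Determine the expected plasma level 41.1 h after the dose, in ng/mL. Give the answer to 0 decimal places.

C₀ = Dose / Vd = 1080 / 283 = 3.816 mg/L
k = ln2 / t½ = 0.693147 / 22.3 = 0.03108 h⁻¹
C = C₀ · e^(−k·t) = 3.816 × e^(−0.03108 × 41.1)
  = 3.816 × 0.2788 = 1.064 mg/L
Convert: 1.064 mg/L × 1000 = 1064 ng/mL

1064 ng/mL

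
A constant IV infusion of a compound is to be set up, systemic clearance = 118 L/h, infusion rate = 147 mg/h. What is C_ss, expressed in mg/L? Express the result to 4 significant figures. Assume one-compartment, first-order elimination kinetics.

At steady state Css = R₀ / CL = 147 / 118.0 = 1.246 mg/L

1.246 mg/L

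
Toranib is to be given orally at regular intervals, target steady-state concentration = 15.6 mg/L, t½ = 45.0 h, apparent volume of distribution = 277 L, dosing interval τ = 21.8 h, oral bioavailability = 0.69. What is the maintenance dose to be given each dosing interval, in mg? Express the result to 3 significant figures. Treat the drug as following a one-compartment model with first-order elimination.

k = ln2 / t½ = 0.693147 / 45.0 = 0.01540 h⁻¹
CL = k × Vd = 0.01540 × 277 = 4.266 L/h
At steady state, F × (Dose/τ) = Css × CL.
Dose = Css × CL × τ / F = 15.6 × 4.266 × 21.8 / 0.69 = 2103 mg

2100 mg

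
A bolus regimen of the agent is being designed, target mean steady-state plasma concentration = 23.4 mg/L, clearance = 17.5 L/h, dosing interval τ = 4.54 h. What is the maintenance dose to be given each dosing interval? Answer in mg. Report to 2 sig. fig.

At steady state, Dose/τ = Css × CL.
Dose = Css × CL × τ = 23.4 × 17.50 × 4.54 = 1859 mg

1900 mg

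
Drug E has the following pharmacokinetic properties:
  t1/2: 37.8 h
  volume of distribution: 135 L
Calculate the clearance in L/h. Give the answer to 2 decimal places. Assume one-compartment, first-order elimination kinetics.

2.48 L/h

k = ln2 / t½ = 0.693147 / 37.8 = 0.01834 h⁻¹
CL = k × Vd = 0.01834 × 135 = 2.476 L/h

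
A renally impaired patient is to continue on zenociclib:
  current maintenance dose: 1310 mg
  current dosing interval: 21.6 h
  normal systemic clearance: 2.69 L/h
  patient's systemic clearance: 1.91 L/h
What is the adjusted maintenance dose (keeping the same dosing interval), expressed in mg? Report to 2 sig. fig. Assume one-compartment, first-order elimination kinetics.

930 mg

To keep the same average steady-state level, dosing rate must scale with clearance.
CL ratio = 1.91 / 2.69 = 0.7100
New dose (same interval) = 1310 × 0.7100 = 930.1 mg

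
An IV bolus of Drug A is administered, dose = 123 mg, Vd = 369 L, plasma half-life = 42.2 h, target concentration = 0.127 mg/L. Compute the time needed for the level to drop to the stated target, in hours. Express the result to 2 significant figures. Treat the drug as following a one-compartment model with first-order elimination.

C₀ = Dose / Vd = 123.0 / 369 = 0.3333 mg/L
k = ln2 / t½ = 0.693147 / 42.2 = 0.01643 h⁻¹
t = ln(C₀ / C) / k = ln(0.3333 / 0.127) / 0.01643
  = ln(2.624) / 0.01643 = 0.9647 / 0.01643 = 58.72 h

59 h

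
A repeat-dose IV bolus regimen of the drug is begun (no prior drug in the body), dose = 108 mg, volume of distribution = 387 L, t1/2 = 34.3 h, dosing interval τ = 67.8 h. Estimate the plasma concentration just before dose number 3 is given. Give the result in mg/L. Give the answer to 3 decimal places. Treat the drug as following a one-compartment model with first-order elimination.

0.089 mg/L

C₀ per dose = Dose / Vd = 108 / 387 = 0.2791 mg/L
k = ln2 / t½ = 0.693147 / 34.3 = 0.02021 h⁻¹
Fraction remaining after one interval: r = e^(−kτ) = e^(−0.02021 × 67.8) = 0.2540
Before dose 3, 2 doses have been given (aged 1τ, 2τ).
C_trough = C₀ × (r + r²) = 0.2791 × (0.2540 + 0.06452) = 0.08890 mg/L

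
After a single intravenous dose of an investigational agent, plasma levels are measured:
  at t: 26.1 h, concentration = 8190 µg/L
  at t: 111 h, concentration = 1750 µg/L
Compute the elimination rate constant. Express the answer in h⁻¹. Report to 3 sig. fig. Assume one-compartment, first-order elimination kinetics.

0.0182 h⁻¹

k = ln(C₁/C₂) / (t₂ − t₁) = ln(8190/1750) / (111 − 26.1)
  = 1.543 / 84.90 = 0.01817 h⁻¹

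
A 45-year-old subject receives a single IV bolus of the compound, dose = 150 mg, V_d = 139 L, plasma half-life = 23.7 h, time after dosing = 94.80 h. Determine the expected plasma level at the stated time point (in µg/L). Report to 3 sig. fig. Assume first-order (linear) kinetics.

C₀ = Dose / Vd = 150.0 / 139 = 1.079 mg/L
k = ln2 / t½ = 0.693147 / 23.7 = 0.02925 h⁻¹
t / t½ = 94.80 / 23.7 = 4 half-lives
C = C₀ × (1/2)^4 = 1.079 × 0.06250 = 0.06744 mg/L
Convert: 0.06744 mg/L × 1000 = 67.44 µg/L

67.4 µg/L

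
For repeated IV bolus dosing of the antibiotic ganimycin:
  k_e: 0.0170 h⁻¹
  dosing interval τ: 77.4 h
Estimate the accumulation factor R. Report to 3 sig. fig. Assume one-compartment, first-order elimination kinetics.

1.37

e^(−kτ) = e^(−0.01700 × 77.4) = 0.2683
Accumulation ratio R = 1 / (1 − e^(−kτ)) = 1 / (1 − 0.2683) = 1.367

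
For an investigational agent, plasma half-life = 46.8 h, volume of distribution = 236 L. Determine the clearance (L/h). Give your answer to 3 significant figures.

k = ln2 / t½ = 0.693147 / 46.8 = 0.01481 h⁻¹
CL = k × Vd = 0.01481 × 236 = 3.495 L/h

3.50 L/h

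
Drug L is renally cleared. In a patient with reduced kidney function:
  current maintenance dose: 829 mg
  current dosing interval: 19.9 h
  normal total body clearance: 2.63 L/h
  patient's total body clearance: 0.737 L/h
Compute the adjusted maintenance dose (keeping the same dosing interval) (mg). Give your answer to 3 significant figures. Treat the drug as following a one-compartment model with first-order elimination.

232 mg

To keep the same average steady-state level, dosing rate must scale with clearance.
CL ratio = 0.737 / 2.63 = 0.2802
New dose (same interval) = 829 × 0.2802 = 232.3 mg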